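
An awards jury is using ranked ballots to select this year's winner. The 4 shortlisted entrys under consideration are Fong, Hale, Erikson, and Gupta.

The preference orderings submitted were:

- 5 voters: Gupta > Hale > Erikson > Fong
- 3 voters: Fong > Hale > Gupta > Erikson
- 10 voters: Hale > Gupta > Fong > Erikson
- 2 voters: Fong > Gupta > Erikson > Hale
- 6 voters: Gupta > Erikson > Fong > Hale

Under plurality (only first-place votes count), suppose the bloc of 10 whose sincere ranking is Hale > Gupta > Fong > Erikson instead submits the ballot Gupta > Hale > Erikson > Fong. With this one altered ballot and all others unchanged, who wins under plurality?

Gupta

First-place totals with the altered ballot: Fong 5, Hale 0, Erikson 0, Gupta 21.
The winner is unchanged: still Gupta.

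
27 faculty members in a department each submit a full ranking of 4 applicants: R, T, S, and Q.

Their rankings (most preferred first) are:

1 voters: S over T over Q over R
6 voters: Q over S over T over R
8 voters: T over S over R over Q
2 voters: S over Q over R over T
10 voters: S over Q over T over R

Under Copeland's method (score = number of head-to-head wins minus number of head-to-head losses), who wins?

Pairwise results:
  R vs T: T wins 25–2.
  R vs S: S wins 27–0.
  R vs Q: Q wins 19–8.
  T vs S: S wins 19–8.
  T vs Q: Q wins 18–9.
  S vs Q: S wins 21–6.
Copeland scores (wins − losses):
  R: 0 − 3 = -3
  T: 1 − 2 = -1
  S: 3 − 0 = 3
  Q: 2 − 1 = 1
S has the best Copeland score.

S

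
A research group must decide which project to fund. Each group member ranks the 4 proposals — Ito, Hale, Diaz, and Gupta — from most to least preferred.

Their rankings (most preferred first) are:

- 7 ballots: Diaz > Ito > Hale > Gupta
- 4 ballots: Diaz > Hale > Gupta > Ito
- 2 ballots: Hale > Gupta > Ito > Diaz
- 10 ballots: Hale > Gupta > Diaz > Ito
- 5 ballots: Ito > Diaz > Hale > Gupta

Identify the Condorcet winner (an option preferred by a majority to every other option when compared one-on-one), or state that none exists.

Head-to-head results (28 voters total):
Ito vs Hale: Hale wins 16–12.
Ito vs Diaz: Diaz wins 21–7.
Ito vs Gupta: Gupta wins 16–12.
Hale vs Diaz: Diaz wins 16–12.
Hale vs Gupta: Hale wins 28–0.
Diaz vs Gupta: Diaz wins 16–12.
Diaz beats each rival — Ito (21–7), Hale (16–12), Gupta (16–12) — so Diaz is the Condorcet winner.

Diaz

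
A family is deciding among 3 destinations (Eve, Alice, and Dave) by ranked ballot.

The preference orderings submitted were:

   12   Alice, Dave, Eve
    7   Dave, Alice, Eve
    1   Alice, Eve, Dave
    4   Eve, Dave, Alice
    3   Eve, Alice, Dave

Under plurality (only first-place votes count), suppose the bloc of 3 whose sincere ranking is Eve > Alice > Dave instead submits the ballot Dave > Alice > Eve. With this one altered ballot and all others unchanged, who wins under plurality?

First-place totals with the altered ballot: Eve 4, Alice 13, Dave 10.
The winner is unchanged: still Alice.

Alice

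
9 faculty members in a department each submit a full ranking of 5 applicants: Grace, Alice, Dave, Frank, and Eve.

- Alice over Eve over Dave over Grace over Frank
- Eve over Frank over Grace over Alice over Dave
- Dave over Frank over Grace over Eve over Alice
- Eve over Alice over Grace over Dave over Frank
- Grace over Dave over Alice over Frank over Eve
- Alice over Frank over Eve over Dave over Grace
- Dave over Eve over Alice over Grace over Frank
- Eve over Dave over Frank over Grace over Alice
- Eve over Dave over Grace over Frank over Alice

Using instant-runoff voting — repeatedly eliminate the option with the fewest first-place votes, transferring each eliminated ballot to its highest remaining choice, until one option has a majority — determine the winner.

Round 1: Eve 4, Alice 2, Dave 2, Grace 1, Frank 0. Frank has the fewest and is eliminated.
Round 2: Eve 4, Alice 2, Dave 2, Grace 1. Grace has the fewest and is eliminated.
Round 3: Eve 4, Dave 3, Alice 2. Alice has the fewest and is eliminated.
Round 4: Eve 6, Dave 3. Eve has a majority.

Eve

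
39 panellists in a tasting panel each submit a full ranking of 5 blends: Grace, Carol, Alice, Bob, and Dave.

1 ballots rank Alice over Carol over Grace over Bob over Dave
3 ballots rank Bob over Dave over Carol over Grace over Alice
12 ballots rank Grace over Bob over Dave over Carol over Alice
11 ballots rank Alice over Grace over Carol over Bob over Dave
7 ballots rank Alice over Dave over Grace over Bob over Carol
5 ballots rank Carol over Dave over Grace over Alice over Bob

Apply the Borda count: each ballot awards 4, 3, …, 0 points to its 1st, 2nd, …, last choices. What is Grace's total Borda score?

Borda scores:
  Grace: 2 + 3·1 + 12·4 + 11·3 + 7·2 + 5·2 = 110
  Carol: 3 + 3·2 + 12·1 + 11·2 + 7·0 + 5·4 = 63
  Alice: 4 + 3·0 + 12·0 + 11·4 + 7·4 + 5·1 = 81
  Bob: 1 + 3·4 + 12·3 + 11·1 + 7·1 + 5·0 = 67
  Dave: 0 + 3·3 + 12·2 + 11·0 + 7·3 + 5·3 = 69

110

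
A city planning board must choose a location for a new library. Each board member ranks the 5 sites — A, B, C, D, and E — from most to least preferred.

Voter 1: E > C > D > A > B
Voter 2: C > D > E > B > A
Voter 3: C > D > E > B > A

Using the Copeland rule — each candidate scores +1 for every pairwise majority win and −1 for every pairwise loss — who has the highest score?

Pairwise results:
  A vs B: B wins 2–1.
  A vs C: C wins 3–0.
  A vs D: D wins 3–0.
  A vs E: E wins 3–0.
  B vs C: C wins 3–0.
  B vs D: D wins 3–0.
  B vs E: E wins 3–0.
  C vs D: C wins 3–0.
  C vs E: C wins 2–1.
  D vs E: D wins 2–1.
Copeland scores (wins − losses):
  A: 0 − 4 = -4
  B: 1 − 3 = -2
  C: 4 − 0 = 4
  D: 3 − 1 = 2
  E: 2 − 2 = 0
C has the best Copeland score.

C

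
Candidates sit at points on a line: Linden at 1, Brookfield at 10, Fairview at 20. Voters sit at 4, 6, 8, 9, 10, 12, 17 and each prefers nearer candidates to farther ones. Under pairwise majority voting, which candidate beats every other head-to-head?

Brookfield

With single-peaked preferences on a line, the Condorcet winner is the candidate closest to the median voter.
The median voter (position 9) is closest to Brookfield at 10.
Check: Brookfield vs Fairview — voters closer to Brookfield: 6 of 7.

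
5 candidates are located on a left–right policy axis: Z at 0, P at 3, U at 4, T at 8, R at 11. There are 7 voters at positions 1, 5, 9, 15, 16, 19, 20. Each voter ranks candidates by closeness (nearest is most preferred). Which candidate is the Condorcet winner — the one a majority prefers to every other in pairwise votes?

R

With single-peaked preferences on a line, the Condorcet winner is the candidate closest to the median voter.
The median voter (position 15) is closest to R at 11.
Check: R vs U — voters closer to R: 5 of 7.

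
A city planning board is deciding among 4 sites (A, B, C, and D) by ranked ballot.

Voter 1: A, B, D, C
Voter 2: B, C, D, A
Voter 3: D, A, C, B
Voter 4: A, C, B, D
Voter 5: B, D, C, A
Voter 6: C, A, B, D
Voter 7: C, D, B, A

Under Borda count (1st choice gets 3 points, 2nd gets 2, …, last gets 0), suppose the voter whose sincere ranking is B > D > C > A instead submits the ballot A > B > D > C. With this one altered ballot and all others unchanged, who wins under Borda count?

Borda totals with the altered ballot: A 13, B 10, C 11, D 8.
The switch changes the winner from C to A.

A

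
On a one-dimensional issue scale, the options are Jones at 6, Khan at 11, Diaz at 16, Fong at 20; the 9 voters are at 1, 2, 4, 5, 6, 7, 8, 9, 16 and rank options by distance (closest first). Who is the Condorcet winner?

With single-peaked preferences on a line, the Condorcet winner is the candidate closest to the median voter.
The median voter (position 6) is closest to Jones at 6.
Check: Jones vs Fong — voters closer to Jones: 8 of 9.

Jones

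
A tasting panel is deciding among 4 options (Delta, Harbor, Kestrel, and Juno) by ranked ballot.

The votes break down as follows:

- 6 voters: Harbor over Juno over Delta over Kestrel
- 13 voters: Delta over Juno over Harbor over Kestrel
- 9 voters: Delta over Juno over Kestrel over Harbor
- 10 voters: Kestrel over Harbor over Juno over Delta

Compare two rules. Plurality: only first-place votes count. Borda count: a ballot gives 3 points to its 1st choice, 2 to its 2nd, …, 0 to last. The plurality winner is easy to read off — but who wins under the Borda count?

Delta

Plurality first-place counts: Delta 22, Harbor 6, Kestrel 10, Juno 0 → Delta.
Borda totals: Delta 72, Harbor 51, Kestrel 39, Juno 66 → Delta.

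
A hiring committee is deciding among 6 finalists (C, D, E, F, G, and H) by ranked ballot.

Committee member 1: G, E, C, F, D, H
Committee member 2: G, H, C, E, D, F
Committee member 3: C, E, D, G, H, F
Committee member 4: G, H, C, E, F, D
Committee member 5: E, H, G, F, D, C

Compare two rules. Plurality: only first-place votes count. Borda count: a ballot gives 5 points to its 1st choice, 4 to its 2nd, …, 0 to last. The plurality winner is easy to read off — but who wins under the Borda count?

Plurality first-place counts: C 1, D 0, E 1, F 0, G 3, H 0 → G.
Borda totals: C 14, D 6, E 17, F 5, G 20, H 13 → G.

G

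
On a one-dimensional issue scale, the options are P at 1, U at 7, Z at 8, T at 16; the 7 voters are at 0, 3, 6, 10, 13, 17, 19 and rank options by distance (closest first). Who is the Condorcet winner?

Z

With single-peaked preferences on a line, the Condorcet winner is the candidate closest to the median voter.
The median voter (position 10) is closest to Z at 8.
Check: Z vs T — voters closer to Z: 4 of 7.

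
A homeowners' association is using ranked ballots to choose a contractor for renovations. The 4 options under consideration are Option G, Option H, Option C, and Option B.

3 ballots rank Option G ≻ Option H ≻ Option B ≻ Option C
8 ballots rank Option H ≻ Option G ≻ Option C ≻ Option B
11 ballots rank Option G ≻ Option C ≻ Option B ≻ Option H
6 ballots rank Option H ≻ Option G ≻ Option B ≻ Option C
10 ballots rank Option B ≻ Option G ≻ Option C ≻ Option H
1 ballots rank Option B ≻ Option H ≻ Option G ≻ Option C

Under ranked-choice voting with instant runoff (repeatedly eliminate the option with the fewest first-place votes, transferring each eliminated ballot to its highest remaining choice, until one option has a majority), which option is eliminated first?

Option C

Round 1: Option G 14, Option H 14, Option B 11, Option C 0. Option C has the fewest and is eliminated.
Round 2: Option G 14, Option H 14, Option B 11. Option B has the fewest and is eliminated.
Round 3: Option G 24, Option H 15. Option G has a majority.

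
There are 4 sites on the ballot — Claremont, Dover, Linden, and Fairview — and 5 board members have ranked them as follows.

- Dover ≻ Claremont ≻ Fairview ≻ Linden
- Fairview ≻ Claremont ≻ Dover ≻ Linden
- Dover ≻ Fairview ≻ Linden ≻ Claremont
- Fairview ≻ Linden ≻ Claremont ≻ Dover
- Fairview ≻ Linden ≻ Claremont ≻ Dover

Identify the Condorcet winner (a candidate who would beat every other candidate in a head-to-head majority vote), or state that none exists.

Head-to-head results (5 voters total):
Claremont vs Dover: Claremont wins 3–2.
Claremont vs Linden: Linden wins 3–2.
Claremont vs Fairview: Fairview wins 4–1.
Dover vs Linden: Dover wins 3–2.
Dover vs Fairview: Fairview wins 3–2.
Linden vs Fairview: Fairview wins 5–0.
Fairview beats each rival — Claremont (4–1), Dover (3–2), Linden (5–0) — so Fairview is the Condorcet winner.

Fairview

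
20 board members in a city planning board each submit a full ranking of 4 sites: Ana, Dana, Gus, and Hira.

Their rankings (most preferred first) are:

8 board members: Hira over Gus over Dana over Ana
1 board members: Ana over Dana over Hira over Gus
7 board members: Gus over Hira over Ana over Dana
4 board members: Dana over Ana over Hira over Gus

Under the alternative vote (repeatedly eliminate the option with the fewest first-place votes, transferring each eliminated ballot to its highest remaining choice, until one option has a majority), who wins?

Round 1: Hira 8, Gus 7, Dana 4, Ana 1. Ana has the fewest and is eliminated.
Round 2: Hira 8, Gus 7, Dana 5. Dana has the fewest and is eliminated.
Round 3: Hira 13, Gus 7. Hira has a majority.

Hira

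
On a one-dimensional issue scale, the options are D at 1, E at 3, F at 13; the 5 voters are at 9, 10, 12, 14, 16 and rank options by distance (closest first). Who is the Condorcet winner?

F

With single-peaked preferences on a line, the Condorcet winner is the candidate closest to the median voter.
The median voter (position 12) is closest to F at 13.
Check: F vs D — voters closer to F: 5 of 5.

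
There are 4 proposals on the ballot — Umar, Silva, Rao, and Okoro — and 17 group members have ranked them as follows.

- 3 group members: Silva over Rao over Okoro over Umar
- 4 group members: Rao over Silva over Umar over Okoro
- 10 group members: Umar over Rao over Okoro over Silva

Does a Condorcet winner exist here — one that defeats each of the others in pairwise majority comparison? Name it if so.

Head-to-head results (17 voters total):
Umar vs Silva: Umar wins 10–7.
Umar vs Rao: Umar wins 10–7.
Umar vs Okoro: Umar wins 14–3.
Silva vs Rao: Rao wins 14–3.
Silva vs Okoro: Okoro wins 10–7.
Rao vs Okoro: Rao wins 17–0.
Umar beats each rival — Silva (10–7), Rao (10–7), Okoro (14–3) — so Umar is the Condorcet winner.

Umar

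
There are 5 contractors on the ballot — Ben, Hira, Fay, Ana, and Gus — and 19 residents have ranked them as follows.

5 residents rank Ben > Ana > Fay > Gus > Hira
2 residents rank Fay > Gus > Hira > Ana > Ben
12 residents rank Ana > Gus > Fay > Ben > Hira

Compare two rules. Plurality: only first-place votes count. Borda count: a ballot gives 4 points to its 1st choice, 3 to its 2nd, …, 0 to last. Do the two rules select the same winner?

Yes

Plurality first-place counts: Ben 5, Hira 0, Fay 2, Ana 12, Gus 0 → Ana.
Borda totals: Ben 32, Hira 4, Fay 42, Ana 65, Gus 47 → Ana.
The two rules agree on Ana.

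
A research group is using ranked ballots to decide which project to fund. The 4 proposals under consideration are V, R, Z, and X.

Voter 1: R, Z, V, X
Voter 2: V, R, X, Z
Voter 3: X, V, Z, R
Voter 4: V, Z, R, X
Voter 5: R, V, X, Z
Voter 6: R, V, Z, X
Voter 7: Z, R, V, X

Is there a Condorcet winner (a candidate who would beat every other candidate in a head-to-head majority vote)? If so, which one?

R

Head-to-head results (7 voters total):
V vs R: R wins 4–3.
V vs Z: V wins 5–2.
V vs X: V wins 6–1.
R vs Z: R wins 4–3.
R vs X: R wins 6–1.
Z vs X: Z wins 4–3.
R beats each rival — V (4–3), Z (4–3), X (6–1) — so R is the Condorcet winner.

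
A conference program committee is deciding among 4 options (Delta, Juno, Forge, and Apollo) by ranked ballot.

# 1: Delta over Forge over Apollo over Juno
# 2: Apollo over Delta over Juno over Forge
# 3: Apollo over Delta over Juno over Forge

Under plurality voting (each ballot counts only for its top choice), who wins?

First-place vote totals:
  Delta: 1
  Juno: 0
  Forge: 0
  Apollo: 2
Apollo has the most first-place votes.

Apollo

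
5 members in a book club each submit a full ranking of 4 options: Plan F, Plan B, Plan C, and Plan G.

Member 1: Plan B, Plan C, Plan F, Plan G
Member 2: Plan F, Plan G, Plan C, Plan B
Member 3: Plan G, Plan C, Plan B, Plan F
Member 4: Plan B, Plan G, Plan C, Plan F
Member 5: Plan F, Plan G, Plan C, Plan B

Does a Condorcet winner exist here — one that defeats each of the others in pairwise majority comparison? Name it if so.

Head-to-head results (5 voters total):
Plan F vs Plan B: Plan B wins 3–2.
Plan F vs Plan C: Plan C wins 3–2.
Plan F vs Plan G: Plan F wins 3–2.
Plan B vs Plan C: Plan C wins 3–2.
Plan B vs Plan G: Plan G wins 3–2.
Plan C vs Plan G: Plan G wins 4–1.
No candidate beats all others: Plan F beats Plan G beats Plan B beats Plan F, a majority cycle.

There is no Condorcet winner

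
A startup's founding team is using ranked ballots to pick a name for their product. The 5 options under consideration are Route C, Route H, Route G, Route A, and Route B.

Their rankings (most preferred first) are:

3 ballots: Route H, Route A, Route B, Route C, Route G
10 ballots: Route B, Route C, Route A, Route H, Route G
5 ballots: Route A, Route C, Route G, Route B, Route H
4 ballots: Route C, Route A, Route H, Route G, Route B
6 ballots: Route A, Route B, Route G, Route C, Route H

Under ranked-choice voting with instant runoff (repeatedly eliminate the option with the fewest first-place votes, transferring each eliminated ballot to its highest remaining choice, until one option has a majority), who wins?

Route A

Round 1: Route A 11, Route B 10, Route C 4, Route H 3, Route G 0. Route G has the fewest and is eliminated.
Round 2: Route A 11, Route B 10, Route C 4, Route H 3. Route H has the fewest and is eliminated.
Round 3: Route A 14, Route B 10, Route C 4. Route C has the fewest and is eliminated.
Round 4: Route A 18, Route B 10. Route A has a majority.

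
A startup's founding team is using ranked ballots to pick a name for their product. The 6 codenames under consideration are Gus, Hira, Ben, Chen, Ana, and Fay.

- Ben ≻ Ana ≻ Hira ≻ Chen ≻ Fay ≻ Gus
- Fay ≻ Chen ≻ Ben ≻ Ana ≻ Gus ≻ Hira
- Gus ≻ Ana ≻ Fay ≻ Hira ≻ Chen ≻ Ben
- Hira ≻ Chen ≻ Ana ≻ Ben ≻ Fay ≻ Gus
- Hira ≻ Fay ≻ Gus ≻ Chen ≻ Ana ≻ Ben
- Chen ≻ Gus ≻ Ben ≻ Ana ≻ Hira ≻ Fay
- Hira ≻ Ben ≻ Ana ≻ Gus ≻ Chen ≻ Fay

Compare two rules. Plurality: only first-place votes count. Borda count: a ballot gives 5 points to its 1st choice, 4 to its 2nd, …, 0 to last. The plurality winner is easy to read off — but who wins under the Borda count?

Hira

Plurality first-place counts: Gus 1, Hira 3, Ben 1, Chen 1, Ana 0, Fay 1 → Hira.
Borda totals: Gus 15, Hira 21, Ben 17, Chen 19, Ana 19, Fay 14 → Hira.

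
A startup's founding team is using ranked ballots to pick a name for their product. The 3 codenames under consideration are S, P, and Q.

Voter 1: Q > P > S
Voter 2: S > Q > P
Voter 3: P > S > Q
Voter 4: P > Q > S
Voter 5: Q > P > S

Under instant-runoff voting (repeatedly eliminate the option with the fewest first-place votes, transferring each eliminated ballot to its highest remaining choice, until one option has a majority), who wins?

Round 1: P 2, Q 2, S 1. S has the fewest and is eliminated.
Round 2: Q 3, P 2. Q has a majority.

Q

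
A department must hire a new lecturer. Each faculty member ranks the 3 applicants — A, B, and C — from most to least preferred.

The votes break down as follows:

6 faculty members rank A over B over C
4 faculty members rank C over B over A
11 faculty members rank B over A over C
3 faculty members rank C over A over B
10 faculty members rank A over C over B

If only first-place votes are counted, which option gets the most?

A

First-place vote totals:
  A: 16
  B: 11
  C: 7
A has the most first-place votes.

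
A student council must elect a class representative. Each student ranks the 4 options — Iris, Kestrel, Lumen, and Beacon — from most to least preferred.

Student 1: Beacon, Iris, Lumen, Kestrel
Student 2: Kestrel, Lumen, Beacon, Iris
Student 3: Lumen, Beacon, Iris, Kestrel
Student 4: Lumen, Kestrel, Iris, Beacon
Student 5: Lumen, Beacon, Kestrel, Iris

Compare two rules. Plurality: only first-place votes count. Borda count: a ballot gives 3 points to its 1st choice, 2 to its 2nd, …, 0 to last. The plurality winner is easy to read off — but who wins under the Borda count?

Plurality first-place counts: Iris 0, Kestrel 1, Lumen 3, Beacon 1 → Lumen.
Borda totals: Iris 4, Kestrel 6, Lumen 12, Beacon 8 → Lumen.

Lumen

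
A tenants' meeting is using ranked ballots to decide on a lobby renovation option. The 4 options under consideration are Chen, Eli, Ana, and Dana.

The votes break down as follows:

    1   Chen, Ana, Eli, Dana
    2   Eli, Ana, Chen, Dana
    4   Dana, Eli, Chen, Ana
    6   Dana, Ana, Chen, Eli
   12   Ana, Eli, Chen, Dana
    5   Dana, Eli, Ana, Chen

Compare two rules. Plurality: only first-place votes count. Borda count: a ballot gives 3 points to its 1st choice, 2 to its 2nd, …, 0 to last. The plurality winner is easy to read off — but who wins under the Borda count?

Plurality first-place counts: Chen 1, Eli 2, Ana 12, Dana 15 → Dana.
Borda totals: Chen 27, Eli 49, Ana 59, Dana 45 → Ana.

Ana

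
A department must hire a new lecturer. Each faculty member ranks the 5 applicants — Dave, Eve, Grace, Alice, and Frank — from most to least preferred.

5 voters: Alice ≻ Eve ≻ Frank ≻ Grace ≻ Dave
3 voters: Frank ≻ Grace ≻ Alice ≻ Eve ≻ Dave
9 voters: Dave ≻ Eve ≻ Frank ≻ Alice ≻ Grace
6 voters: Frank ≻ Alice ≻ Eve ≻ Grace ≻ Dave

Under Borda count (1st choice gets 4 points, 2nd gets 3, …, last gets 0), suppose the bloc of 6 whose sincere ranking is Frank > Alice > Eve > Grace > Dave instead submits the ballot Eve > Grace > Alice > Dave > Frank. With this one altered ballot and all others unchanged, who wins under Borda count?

Eve

Borda totals with the altered ballot: Dave 42, Eve 69, Grace 32, Alice 47, Frank 40.
The switch changes the winner from Frank to Eve.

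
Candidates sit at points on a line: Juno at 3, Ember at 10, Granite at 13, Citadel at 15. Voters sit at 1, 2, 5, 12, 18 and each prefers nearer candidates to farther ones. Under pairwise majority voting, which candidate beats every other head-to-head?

Juno

With single-peaked preferences on a line, the Condorcet winner is the candidate closest to the median voter.
The median voter (position 5) is closest to Juno at 3.
Check: Juno vs Granite — voters closer to Juno: 3 of 5.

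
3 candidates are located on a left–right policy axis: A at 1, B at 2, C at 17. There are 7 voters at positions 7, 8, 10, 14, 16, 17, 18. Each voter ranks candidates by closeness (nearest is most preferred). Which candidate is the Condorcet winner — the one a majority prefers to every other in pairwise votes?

C

With single-peaked preferences on a line, the Condorcet winner is the candidate closest to the median voter.
The median voter (position 14) is closest to C at 17.
Check: C vs B — voters closer to C: 5 of 7.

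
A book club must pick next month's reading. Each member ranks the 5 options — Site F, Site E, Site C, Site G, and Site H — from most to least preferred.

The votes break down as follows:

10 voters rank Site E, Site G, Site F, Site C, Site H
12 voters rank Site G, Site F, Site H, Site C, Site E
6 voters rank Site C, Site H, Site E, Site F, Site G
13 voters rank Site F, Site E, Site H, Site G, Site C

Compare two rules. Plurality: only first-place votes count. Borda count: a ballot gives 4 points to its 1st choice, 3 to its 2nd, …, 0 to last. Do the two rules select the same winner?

Yes

Plurality first-place counts: Site F 13, Site E 10, Site C 6, Site G 12, Site H 0 → Site F.
Borda totals: Site F 114, Site E 91, Site C 46, Site G 91, Site H 68 → Site F.
The two rules agree on Site F.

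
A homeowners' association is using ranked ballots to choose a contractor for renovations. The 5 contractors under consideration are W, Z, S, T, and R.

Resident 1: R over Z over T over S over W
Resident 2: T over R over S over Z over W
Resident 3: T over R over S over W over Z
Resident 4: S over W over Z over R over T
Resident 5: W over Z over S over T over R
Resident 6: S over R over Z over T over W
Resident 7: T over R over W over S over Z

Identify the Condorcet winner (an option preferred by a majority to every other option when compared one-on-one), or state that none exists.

Head-to-head results (7 voters total):
W vs Z: W wins 4–3.
W vs S: S wins 5–2.
W vs T: T wins 5–2.
W vs R: R wins 5–2.
Z vs S: S wins 5–2.
Z vs T: Z wins 4–3.
Z vs R: R wins 5–2.
S vs T: T wins 4–3.
S vs R: R wins 4–3.
T vs R: T wins 4–3.
No candidate beats all others: W beats Z beats T beats W, a majority cycle.

There is no Condorcet winner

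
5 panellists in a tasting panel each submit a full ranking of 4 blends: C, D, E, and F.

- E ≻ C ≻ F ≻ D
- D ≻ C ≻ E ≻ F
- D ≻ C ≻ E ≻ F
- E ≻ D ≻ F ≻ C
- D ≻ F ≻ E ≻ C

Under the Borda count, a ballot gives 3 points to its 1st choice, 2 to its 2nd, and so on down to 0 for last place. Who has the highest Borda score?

D

Borda scores:
  C: 2 + 2 + 2 + 0 + 0 = 6
  D: 0 + 3 + 3 + 2 + 3 = 11
  E: 3 + 1 + 1 + 3 + 1 = 9
  F: 1 + 0 + 0 + 1 + 2 = 4
D has the highest total.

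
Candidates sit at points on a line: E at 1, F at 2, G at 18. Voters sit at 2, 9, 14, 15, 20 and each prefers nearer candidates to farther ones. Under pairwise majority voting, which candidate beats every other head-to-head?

G

With single-peaked preferences on a line, the Condorcet winner is the candidate closest to the median voter.
The median voter (position 14) is closest to G at 18.
Check: G vs E — voters closer to G: 3 of 5.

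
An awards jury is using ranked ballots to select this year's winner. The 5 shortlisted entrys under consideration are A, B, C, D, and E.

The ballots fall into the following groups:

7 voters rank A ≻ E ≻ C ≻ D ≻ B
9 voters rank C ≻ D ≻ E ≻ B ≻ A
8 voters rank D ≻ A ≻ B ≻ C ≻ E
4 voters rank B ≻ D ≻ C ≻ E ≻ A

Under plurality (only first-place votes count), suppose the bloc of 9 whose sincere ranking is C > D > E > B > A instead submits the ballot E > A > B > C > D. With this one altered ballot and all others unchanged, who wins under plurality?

First-place totals with the altered ballot: A 7, B 4, C 0, D 8, E 9.
The switch changes the winner from C to E.

E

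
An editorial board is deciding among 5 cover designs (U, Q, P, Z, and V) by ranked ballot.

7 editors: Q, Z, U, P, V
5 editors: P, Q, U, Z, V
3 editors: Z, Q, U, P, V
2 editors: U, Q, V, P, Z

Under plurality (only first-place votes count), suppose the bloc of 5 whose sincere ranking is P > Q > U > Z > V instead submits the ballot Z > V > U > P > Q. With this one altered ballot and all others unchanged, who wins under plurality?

First-place totals with the altered ballot: U 2, Q 7, P 0, Z 8, V 0.
The switch changes the winner from Q to Z.

Z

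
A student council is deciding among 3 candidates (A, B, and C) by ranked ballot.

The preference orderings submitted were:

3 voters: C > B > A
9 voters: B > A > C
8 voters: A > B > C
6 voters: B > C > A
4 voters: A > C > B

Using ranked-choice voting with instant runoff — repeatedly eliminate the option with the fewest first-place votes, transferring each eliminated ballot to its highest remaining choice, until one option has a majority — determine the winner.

Round 1: B 15, A 12, C 3. C has the fewest and is eliminated.
Round 2: B 18, A 12. B has a majority.

B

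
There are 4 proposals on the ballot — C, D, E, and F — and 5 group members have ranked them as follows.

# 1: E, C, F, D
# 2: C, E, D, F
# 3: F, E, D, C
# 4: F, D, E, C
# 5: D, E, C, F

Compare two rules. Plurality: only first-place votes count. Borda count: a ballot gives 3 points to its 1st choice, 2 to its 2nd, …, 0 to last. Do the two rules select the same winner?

No

Plurality first-place counts: C 1, D 1, E 1, F 2 → F.
Borda totals: C 6, D 7, E 10, F 7 → E.
The two rules disagree: plurality picks F, Borda picks E.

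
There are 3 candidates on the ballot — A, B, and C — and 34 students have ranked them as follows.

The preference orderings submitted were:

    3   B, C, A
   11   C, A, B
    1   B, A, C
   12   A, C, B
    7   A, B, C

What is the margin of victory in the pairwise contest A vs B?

26

Ballots ranking A above B: 11+12+7 = 30.
Ballots ranking B above A: 3+1 = 4.
A wins 30–4, a margin of 26.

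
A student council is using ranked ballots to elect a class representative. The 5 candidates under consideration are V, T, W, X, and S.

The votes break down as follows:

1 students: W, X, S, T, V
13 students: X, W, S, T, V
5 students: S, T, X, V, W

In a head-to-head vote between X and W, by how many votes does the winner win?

17

Ballots ranking X above W: 13+5 = 18.
Ballots ranking W above X: 1.
X wins 18–1, a margin of 17.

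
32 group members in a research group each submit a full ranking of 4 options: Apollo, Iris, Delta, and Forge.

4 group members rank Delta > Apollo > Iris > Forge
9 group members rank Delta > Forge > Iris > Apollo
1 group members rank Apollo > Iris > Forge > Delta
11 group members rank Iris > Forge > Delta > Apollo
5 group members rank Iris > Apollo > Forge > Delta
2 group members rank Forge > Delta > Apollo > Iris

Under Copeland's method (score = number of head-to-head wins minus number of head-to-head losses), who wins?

Pairwise results:
  Apollo vs Iris: Iris wins 25–7.
  Apollo vs Delta: Delta wins 26–6.
  Apollo vs Forge: Forge wins 22–10.
  Iris vs Delta: Iris wins 17–15.
  Iris vs Forge: Iris wins 21–11.
  Delta vs Forge: Forge wins 19–13.
Copeland scores (wins − losses):
  Apollo: 0 − 3 = -3
  Iris: 3 − 0 = 3
  Delta: 1 − 2 = -1
  Forge: 2 − 1 = 1
Iris has the best Copeland score.

Iris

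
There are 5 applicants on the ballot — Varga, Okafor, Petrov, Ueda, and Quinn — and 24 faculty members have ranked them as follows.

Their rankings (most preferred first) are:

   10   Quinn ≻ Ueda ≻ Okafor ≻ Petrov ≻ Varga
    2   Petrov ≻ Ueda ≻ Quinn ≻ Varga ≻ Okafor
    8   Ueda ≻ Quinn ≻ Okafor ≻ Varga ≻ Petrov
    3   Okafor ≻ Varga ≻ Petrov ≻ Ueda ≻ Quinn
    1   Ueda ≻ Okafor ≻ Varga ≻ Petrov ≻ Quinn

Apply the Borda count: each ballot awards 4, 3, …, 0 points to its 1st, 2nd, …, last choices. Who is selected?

Ueda

Borda scores:
  Varga: 10·0 + 2·1 + 8·1 + 3·3 + 2 = 21
  Okafor: 10·2 + 2·0 + 8·2 + 3·4 + 3 = 51
  Petrov: 10·1 + 2·4 + 8·0 + 3·2 + 1 = 25
  Ueda: 10·3 + 2·3 + 8·4 + 3·1 + 4 = 75
  Quinn: 10·4 + 2·2 + 8·3 + 3·0 + 0 = 68
Ueda has the highest total.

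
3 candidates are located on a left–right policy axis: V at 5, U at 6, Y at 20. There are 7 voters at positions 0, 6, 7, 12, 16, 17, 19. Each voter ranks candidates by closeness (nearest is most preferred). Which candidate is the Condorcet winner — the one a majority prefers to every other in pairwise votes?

U

With single-peaked preferences on a line, the Condorcet winner is the candidate closest to the median voter.
The median voter (position 12) is closest to U at 6.
Check: U vs V — voters closer to U: 6 of 7.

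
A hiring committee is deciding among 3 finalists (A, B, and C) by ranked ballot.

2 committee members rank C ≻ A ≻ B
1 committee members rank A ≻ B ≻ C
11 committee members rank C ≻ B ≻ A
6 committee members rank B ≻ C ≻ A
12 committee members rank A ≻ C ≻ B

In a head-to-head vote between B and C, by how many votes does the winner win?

18

Ballots ranking B above C: 1+6 = 7.
Ballots ranking C above B: 2+11+12 = 25.
C wins 25–7, a margin of 18.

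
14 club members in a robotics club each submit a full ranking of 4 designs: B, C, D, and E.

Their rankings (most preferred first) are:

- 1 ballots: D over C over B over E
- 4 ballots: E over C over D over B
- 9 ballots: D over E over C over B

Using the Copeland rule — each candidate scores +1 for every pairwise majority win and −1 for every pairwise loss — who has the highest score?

D

Pairwise results:
  B vs C: C wins 14–0.
  B vs D: D wins 14–0.
  B vs E: E wins 13–1.
  C vs D: D wins 10–4.
  C vs E: E wins 13–1.
  D vs E: D wins 10–4.
Copeland scores (wins − losses):
  B: 0 − 3 = -3
  C: 1 − 2 = -1
  D: 3 − 0 = 3
  E: 2 − 1 = 1
D has the best Copeland score.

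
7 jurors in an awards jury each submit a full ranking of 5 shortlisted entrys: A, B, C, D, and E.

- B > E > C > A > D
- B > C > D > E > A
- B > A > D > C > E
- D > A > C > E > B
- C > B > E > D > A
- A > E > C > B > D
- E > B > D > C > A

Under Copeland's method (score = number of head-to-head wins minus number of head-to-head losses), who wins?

Pairwise results:
  A vs B: B wins 5–2.
  A vs C: C wins 4–3.
  A vs D: D wins 4–3.
  A vs E: E wins 4–3.
  B vs C: B wins 4–3.
  B vs D: B wins 6–1.
  B vs E: B wins 4–3.
  C vs D: C wins 4–3.
  C vs E: C wins 4–3.
  D vs E: E wins 4–3.
Copeland scores (wins − losses):
  A: 0 − 4 = -4
  B: 4 − 0 = 4
  C: 3 − 1 = 2
  D: 1 − 3 = -2
  E: 2 − 2 = 0
B has the best Copeland score.

B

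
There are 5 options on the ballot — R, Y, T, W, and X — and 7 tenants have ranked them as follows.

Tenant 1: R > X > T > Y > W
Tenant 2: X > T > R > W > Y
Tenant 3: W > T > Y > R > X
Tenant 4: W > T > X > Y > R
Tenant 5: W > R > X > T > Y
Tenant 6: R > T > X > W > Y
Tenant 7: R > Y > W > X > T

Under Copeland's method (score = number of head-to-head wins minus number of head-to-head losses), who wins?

R

Pairwise results:
  R vs Y: R wins 5–2.
  R vs T: R wins 4–3.
  R vs W: R wins 4–3.
  R vs X: R wins 5–2.
  Y vs T: T wins 6–1.
  Y vs W: W wins 5–2.
  Y vs X: X wins 5–2.
  T vs W: W wins 4–3.
  T vs X: X wins 4–3.
  W vs X: W wins 4–3.
Copeland scores (wins − losses):
  R: 4 − 0 = 4
  Y: 0 − 4 = -4
  T: 1 − 3 = -2
  W: 3 − 1 = 2
  X: 2 − 2 = 0
R has the best Copeland score.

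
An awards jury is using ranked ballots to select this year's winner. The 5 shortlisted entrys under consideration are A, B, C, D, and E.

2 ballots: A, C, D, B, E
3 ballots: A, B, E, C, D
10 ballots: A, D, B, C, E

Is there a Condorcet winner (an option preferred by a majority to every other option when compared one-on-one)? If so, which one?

Head-to-head results (15 voters total):
A vs B: A wins 15–0.
A vs C: A wins 15–0.
A vs D: A wins 15–0.
A vs E: A wins 15–0.
B vs C: B wins 13–2.
B vs D: D wins 12–3.
B vs E: B wins 15–0.
C vs D: D wins 10–5.
C vs E: C wins 12–3.
D vs E: D wins 12–3.
A beats each rival — B (15–0), C (15–0), D (15–0), E (15–0) — so A is the Condorcet winner.

A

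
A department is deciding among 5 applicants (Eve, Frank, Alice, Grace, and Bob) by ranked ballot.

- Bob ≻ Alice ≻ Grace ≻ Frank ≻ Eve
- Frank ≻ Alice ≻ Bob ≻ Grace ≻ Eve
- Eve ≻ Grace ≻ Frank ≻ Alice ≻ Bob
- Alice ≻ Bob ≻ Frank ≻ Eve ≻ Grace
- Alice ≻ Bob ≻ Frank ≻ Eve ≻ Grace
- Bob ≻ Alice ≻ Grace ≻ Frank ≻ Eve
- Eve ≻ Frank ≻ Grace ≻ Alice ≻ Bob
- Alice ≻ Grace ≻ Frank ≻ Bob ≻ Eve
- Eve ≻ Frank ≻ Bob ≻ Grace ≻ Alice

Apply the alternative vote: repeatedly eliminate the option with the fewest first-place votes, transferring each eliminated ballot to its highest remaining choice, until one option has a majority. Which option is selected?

Alice

Round 1: Eve 3, Alice 3, Bob 2, Frank 1, Grace 0. Grace has the fewest and is eliminated.
Round 2: Eve 3, Alice 3, Bob 2, Frank 1. Frank has the fewest and is eliminated.
Round 3: Alice 4, Eve 3, Bob 2. Bob has the fewest and is eliminated.
Round 4: Alice 6, Eve 3. Alice has a majority.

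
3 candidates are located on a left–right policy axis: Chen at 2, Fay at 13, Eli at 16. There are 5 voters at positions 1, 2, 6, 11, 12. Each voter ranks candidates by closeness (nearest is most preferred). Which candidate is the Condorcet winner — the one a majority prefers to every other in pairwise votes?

Chen

With single-peaked preferences on a line, the Condorcet winner is the candidate closest to the median voter.
The median voter (position 6) is closest to Chen at 2.
Check: Chen vs Eli — voters closer to Chen: 3 of 5.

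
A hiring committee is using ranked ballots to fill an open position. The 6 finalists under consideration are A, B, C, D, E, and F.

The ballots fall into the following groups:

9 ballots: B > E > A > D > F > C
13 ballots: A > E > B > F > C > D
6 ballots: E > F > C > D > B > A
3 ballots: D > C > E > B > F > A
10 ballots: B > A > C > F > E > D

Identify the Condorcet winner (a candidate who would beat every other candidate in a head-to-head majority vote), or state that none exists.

Head-to-head results (41 voters total):
A vs B: B wins 28–13.
A vs C: A wins 32–9.
A vs D: A wins 32–9.
A vs E: A wins 23–18.
A vs F: A wins 32–9.
B vs C: B wins 32–9.
B vs D: B wins 32–9.
B vs E: E wins 22–19.
B vs F: B wins 35–6.
C vs D: C wins 29–12.
C vs E: E wins 28–13.
C vs F: F wins 28–13.
D vs E: E wins 38–3.
D vs F: F wins 29–12.
E vs F: E wins 31–10.
No candidate beats all others: A beats E beats B beats A, a majority cycle.

There is no Condorcet winner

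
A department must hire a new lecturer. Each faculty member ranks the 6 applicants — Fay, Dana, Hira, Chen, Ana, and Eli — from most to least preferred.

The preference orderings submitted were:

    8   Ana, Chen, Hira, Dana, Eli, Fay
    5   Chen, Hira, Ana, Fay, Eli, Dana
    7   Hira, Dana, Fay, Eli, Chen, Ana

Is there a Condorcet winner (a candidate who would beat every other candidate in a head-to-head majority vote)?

Yes

Head-to-head results (20 voters total):
Fay vs Dana: Dana wins 15–5.
Fay vs Hira: Hira wins 20–0.
Fay vs Chen: Chen wins 13–7.
Fay vs Ana: Ana wins 13–7.
Fay vs Eli: Fay wins 12–8.
Dana vs Hira: Hira wins 20–0.
Dana vs Chen: Chen wins 13–7.
Dana vs Ana: Ana wins 13–7.
Dana vs Eli: Dana wins 15–5.
Hira vs Chen: Chen wins 13–7.
Hira vs Ana: Hira wins 12–8.
Hira vs Eli: Hira wins 20–0.
Chen vs Ana: Chen wins 12–8.
Chen vs Eli: Chen wins 13–7.
Ana vs Eli: Ana wins 13–7.
Chen beats each rival — Fay (13–7), Dana (13–7), Hira (13–7), Ana (12–8), Eli (13–7) — so Chen is the Condorcet winner.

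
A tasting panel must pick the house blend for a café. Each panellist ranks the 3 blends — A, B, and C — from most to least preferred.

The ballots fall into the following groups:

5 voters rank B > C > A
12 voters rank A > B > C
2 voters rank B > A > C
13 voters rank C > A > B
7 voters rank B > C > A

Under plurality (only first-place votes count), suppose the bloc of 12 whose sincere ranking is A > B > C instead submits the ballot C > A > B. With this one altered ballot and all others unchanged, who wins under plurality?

C

First-place totals with the altered ballot: A 0, B 14, C 25.
The switch changes the winner from B to C.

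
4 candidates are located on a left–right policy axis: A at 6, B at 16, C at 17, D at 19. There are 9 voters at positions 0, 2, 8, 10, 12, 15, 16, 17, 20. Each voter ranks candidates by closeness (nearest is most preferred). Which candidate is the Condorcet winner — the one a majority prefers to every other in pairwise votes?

With single-peaked preferences on a line, the Condorcet winner is the candidate closest to the median voter.
The median voter (position 12) is closest to B at 16.
Check: B vs D — voters closer to B: 8 of 9.

B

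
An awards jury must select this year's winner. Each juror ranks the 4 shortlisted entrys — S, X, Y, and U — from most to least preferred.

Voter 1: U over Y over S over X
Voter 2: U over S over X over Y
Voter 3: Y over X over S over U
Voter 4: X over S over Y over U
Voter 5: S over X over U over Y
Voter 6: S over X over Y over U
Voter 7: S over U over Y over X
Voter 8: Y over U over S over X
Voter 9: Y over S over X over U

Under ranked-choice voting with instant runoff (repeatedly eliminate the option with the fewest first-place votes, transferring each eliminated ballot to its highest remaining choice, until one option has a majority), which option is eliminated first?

X

Round 1: S 3, Y 3, U 2, X 1. X has the fewest and is eliminated.
Round 2: S 4, Y 3, U 2. U has the fewest and is eliminated.
Round 3: S 5, Y 4. S has a majority.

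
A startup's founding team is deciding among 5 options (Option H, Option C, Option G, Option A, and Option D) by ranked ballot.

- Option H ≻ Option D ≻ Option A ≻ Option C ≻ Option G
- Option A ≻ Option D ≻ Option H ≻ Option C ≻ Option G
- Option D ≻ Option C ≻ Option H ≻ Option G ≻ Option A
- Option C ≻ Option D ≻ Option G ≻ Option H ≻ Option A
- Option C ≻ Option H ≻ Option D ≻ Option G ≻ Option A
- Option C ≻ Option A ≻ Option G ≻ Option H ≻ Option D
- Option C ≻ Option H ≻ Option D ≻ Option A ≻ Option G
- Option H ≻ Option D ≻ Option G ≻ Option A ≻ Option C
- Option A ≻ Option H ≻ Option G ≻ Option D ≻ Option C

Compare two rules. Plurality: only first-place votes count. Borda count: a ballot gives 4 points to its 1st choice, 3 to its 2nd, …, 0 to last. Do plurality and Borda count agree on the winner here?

Plurality first-place counts: Option H 2, Option C 4, Option G 0, Option A 2, Option D 1 → Option C.
Borda totals: Option H 23, Option C 21, Option G 10, Option A 15, Option D 21 → Option H.
The two rules disagree: plurality picks Option C, Borda picks Option H.

No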